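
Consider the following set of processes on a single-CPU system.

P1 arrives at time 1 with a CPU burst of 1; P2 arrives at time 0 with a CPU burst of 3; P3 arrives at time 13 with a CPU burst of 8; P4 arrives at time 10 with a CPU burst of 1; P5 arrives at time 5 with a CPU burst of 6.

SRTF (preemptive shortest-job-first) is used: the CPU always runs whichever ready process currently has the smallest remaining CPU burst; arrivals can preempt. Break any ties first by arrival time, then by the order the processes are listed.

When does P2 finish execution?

4

Gantt: | P2 0-1 | P1 1-2 | P2 2-4 | idle 4-5 | P5 5-11 | P4 11-12 | idle 12-13 | P3 13-21 |
Completion: P1=2  P2=4  P3=21  P4=12  P5=11
Turnaround (C−A): P1=1  P2=4  P3=8  P4=2  P5=6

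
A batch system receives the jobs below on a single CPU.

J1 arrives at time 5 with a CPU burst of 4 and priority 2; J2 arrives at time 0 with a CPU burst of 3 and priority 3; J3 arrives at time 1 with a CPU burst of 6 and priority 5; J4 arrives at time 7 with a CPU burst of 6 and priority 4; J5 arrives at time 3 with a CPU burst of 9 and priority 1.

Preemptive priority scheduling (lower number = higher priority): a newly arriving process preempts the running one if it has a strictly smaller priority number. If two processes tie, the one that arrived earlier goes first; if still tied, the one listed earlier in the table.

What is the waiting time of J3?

Gantt: | J2 0-3 | J5 3-12 | J1 12-16 | J4 16-22 | J3 22-28 |
Completion: J1=16  J2=3  J3=28  J4=22  J5=12
Turnaround (C−A): J1=11  J2=3  J3=27  J4=15  J5=9
Waiting(J3) = turnaround − burst = 27 − 6 = 21

21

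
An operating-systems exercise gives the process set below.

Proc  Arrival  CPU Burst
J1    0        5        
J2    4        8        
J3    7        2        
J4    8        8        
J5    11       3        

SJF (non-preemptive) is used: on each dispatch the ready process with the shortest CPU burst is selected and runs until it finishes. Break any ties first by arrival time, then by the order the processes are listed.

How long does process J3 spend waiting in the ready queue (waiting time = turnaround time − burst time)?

Timeline: | J1 0-5 | J2 5-13 | J3 13-15 | J5 15-18 | J4 18-26 |
Completion: J1=5  J2=13  J3=15  J4=26  J5=18
Waiting(J3) = turnaround − burst = 8 − 2 = 6

6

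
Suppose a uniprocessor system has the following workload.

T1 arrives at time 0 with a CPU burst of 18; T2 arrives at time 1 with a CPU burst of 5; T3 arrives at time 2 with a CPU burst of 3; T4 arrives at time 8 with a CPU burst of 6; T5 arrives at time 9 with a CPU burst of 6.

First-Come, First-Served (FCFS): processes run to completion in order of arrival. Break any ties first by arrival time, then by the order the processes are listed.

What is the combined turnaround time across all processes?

117

Schedule: | T1 0-18 | T2 18-23 | T3 23-26 | T4 26-32 | T5 32-38 |
Completion: T1=18  T2=23  T3=26  T4=32  T5=38
Turnaround (C−A): T1=18  T2=22  T3=24  T4=24  T5=29
Turnaround = completion − arrival: T1=18, T2=22, T3=24, T4=24, T5=29
Total turnaround = 18 + 22 + 24 + 24 + 29 = 117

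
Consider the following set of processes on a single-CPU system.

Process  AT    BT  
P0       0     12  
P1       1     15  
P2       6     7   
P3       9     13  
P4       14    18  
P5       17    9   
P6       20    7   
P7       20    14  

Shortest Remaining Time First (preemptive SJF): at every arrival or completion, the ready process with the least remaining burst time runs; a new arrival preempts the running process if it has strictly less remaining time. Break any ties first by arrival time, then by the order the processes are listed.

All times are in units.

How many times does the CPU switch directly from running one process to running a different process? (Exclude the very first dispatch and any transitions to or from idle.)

Gantt: | P0 0-12 | P2 12-19 | P5 19-20 | P6 20-27 | P5 27-35 | P3 35-48 | P7 48-62 | P1 62-77 | P4 77-95 |
Completion: P0=12  P1=77  P2=19  P3=48  P4=95  P5=35  P6=27  P7=62

8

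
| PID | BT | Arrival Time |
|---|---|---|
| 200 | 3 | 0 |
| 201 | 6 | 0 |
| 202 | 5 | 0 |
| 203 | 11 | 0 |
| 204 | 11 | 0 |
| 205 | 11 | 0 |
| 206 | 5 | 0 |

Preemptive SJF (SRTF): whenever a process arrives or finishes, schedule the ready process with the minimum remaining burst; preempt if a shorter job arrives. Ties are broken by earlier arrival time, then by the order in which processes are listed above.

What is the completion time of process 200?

Gantt: | 200 0-3 | 202 3-8 | 206 8-13 | 201 13-19 | 203 19-30 | 204 30-41 | 205 41-52 |
Completion: 200=3  201=19  202=8  203=30  204=41  205=52  206=13

3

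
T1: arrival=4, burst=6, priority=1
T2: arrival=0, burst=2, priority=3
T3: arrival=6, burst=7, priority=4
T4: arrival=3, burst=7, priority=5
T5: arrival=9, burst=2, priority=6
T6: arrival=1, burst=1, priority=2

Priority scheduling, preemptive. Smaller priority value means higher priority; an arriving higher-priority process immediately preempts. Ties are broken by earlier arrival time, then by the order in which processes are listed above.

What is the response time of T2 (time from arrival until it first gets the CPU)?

0

Gantt: | T2 0-1 | T6 1-2 | T2 2-3 | T4 3-4 | T1 4-10 | T3 10-17 | T4 17-23 | T5 23-25 |
Completion: T1=10  T2=3  T3=17  T4=23  T5=25  T6=2
Turnaround (C−A): T1=6  T2=3  T3=11  T4=20  T5=16  T6=1
Response(T2) = first start − arrival = 0 − 0 = 0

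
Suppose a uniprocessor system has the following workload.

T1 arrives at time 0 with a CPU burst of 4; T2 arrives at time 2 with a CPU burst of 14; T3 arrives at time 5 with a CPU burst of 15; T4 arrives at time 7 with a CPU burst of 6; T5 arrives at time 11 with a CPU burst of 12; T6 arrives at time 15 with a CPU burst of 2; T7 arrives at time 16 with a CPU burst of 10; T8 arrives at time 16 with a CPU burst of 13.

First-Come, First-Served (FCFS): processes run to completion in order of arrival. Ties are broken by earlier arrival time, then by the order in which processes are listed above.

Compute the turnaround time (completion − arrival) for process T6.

38

Gantt: | T1 0-4 | T2 4-18 | T3 18-33 | T4 33-39 | T5 39-51 | T6 51-53 | T7 53-63 | T8 63-76 |
Completion: T1=4  T2=18  T3=33  T4=39  T5=51  T6=53  T7=63  T8=76
Turnaround (C−A): T1=4  T2=16  T3=28  T4=32  T5=40  T6=38  T7=47  T8=60
Turnaround(T6) = completion − arrival = 53 − 15 = 38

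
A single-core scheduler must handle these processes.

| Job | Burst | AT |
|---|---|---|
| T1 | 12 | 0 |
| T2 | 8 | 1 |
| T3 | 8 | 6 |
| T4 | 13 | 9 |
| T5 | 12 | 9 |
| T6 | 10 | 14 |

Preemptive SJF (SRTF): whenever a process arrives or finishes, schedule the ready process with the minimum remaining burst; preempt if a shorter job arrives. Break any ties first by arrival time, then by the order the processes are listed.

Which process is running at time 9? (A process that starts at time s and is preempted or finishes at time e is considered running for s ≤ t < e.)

T3

Timeline: | T1 0-1 | T2 1-9 | T3 9-17 | T6 17-27 | T1 27-38 | T5 38-50 | T4 50-63 |
Completion: T1=38  T2=9  T3=17  T4=63  T5=50  T6=27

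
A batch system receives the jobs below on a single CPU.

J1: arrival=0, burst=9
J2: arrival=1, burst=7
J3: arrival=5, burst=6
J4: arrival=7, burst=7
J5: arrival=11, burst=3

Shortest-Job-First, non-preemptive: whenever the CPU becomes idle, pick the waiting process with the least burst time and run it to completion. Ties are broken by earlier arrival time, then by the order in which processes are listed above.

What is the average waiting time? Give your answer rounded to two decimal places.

8.60

Timeline: | J1 0-9 | J3 9-15 | J5 15-18 | J2 18-25 | J4 25-32 |
Completion: J1=9  J2=25  J3=15  J4=32  J5=18
Turnaround (C−A): J1=9  J2=24  J3=10  J4=25  J5=7
Waiting times: J1=0, J2=17, J3=4, J4=18, J5=4
Average waiting = (0+17+4+18+4) / 5 = 43/5 = 8.60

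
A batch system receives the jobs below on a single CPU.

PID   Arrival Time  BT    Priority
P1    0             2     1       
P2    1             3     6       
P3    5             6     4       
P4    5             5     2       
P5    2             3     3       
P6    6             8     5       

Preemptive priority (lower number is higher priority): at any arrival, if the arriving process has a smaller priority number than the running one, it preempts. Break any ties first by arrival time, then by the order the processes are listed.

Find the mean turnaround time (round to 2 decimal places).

10.83

Gantt: | P1 0-2 | P5 2-5 | P4 5-10 | P3 10-16 | P6 16-24 | P2 24-27 |
Completion: P1=2  P2=27  P3=16  P4=10  P5=5  P6=24
Turnaround (C−A): P1=2  P2=26  P3=11  P4=5  P5=3  P6=18
Turnaround times: P1=2, P2=26, P3=11, P4=5, P5=3, P6=18
Average turnaround = (2+26+11+5+3+18) / 6 = 65/6 = 10.83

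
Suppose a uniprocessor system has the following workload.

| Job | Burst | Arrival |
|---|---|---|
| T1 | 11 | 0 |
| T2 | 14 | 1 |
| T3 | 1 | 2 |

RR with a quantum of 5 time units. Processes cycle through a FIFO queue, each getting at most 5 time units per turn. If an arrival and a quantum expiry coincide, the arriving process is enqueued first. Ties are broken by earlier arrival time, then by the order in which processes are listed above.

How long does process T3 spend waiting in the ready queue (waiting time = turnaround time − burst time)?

Timeline: | T1 0-5 | T2 5-10 | T3 10-11 | T1 11-16 | T2 16-21 | T1 21-22 | T2 22-26 |
Completion: T1=22  T2=26  T3=11
Turnaround (C−A): T1=22  T2=25  T3=9
Waiting(T3) = turnaround − burst = 9 − 1 = 8

8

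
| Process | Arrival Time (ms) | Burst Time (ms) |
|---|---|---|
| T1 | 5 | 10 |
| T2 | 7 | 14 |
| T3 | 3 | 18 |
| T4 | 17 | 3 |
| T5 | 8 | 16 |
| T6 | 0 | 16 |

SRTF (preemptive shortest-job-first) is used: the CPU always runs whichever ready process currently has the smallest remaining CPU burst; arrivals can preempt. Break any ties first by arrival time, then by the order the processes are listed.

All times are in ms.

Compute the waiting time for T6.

Schedule: | T6 0-5 | T1 5-15 | T6 15-17 | T4 17-20 | T6 20-29 | T2 29-43 | T5 43-59 | T3 59-77 |
Completion: T1=15  T2=43  T3=77  T4=20  T5=59  T6=29
Waiting(T6) = turnaround − burst = 29 − 16 = 13

13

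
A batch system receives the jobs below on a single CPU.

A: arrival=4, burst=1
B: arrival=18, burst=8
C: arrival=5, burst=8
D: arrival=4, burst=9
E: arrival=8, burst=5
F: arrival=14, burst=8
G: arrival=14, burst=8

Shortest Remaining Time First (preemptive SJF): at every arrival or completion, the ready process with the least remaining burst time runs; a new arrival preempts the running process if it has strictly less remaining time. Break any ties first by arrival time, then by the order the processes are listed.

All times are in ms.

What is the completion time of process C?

13

Timeline: | idle 0-4 | A 4-5 | C 5-13 | E 13-18 | F 18-26 | G 26-34 | B 34-42 | D 42-51 |
Completion: A=5  B=42  C=13  D=51  E=18  F=26  G=34
Turnaround (C−A): A=1  B=24  C=8  D=47  E=10  F=12  G=20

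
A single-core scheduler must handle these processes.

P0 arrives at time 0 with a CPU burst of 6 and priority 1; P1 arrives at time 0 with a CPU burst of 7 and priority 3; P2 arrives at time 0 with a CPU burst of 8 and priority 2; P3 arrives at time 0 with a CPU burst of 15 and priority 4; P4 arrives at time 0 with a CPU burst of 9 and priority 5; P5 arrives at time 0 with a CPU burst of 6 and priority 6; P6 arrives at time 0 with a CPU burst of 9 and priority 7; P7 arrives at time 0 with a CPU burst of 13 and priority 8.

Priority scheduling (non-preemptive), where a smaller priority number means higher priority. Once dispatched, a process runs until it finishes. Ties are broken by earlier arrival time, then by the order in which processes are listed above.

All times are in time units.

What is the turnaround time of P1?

Timeline: | P0 0-6 | P2 6-14 | P1 14-21 | P3 21-36 | P4 36-45 | P5 45-51 | P6 51-60 | P7 60-73 |
Completion: P0=6  P1=21  P2=14  P3=36  P4=45  P5=51  P6=60  P7=73
Turnaround(P1) = completion − arrival = 21 − 0 = 21

21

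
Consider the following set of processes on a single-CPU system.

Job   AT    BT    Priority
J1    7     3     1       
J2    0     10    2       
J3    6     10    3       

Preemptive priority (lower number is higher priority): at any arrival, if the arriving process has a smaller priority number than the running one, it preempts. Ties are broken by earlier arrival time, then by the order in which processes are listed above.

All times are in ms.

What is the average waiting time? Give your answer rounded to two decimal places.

Gantt: | J2 0-7 | J1 7-10 | J2 10-13 | J3 13-23 |
Completion: J1=10  J2=13  J3=23
Turnaround (C−A): J1=3  J2=13  J3=17
Waiting times: J1=0, J2=3, J3=7
Average waiting = (0+3+7) / 3 = 10/3 = 3.33

3.33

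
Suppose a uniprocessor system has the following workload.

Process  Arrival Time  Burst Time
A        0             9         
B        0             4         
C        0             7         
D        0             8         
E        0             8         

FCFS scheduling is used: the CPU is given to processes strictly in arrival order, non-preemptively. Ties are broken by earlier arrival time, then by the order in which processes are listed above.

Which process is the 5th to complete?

Schedule: | A 0-9 | B 9-13 | C 13-20 | D 20-28 | E 28-36 |
Completion: A=9  B=13  C=20  D=28  E=36
Finish order: A → B → C → D → E

E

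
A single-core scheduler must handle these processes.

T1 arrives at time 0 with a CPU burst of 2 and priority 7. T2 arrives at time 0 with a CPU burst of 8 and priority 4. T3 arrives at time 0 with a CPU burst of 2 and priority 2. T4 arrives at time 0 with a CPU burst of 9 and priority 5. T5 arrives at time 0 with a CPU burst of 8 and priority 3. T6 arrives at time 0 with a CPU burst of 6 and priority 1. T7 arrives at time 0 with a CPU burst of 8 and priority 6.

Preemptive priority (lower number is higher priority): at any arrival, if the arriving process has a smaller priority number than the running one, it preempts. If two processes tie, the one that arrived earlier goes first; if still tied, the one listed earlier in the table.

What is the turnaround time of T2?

24

Schedule: | T6 0-6 | T3 6-8 | T5 8-16 | T2 16-24 | T4 24-33 | T7 33-41 | T1 41-43 |
Completion: T1=43  T2=24  T3=8  T4=33  T5=16  T6=6  T7=41
Turnaround (C−A): T1=43  T2=24  T3=8  T4=33  T5=16  T6=6  T7=41
Turnaround(T2) = completion − arrival = 24 − 0 = 24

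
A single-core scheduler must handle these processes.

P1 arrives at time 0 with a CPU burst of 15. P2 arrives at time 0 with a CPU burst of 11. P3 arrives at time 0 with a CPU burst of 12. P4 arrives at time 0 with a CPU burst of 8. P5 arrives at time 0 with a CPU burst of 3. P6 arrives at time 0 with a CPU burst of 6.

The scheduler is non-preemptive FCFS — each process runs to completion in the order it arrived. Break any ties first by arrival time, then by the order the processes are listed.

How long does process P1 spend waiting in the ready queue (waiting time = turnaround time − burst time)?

Gantt: | P1 0-15 | P2 15-26 | P3 26-38 | P4 38-46 | P5 46-49 | P6 49-55 |
Completion: P1=15  P2=26  P3=38  P4=46  P5=49  P6=55
Turnaround (C−A): P1=15  P2=26  P3=38  P4=46  P5=49  P6=55
Waiting(P1) = turnaround − burst = 15 − 15 = 0

0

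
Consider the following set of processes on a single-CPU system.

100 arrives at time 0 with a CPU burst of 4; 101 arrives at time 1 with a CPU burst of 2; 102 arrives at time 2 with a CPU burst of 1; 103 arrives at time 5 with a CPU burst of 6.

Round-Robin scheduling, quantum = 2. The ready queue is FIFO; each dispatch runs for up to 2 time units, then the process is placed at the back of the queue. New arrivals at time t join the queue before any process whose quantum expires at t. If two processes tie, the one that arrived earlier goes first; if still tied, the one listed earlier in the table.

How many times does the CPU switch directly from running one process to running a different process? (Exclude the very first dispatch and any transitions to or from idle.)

4

Schedule: | 100 0-2 | 101 2-4 | 102 4-5 | 100 5-7 | 103 7-13 |
Completion: 100=7  101=4  102=5  103=13
Turnaround (C−A): 100=7  101=3  102=3  103=8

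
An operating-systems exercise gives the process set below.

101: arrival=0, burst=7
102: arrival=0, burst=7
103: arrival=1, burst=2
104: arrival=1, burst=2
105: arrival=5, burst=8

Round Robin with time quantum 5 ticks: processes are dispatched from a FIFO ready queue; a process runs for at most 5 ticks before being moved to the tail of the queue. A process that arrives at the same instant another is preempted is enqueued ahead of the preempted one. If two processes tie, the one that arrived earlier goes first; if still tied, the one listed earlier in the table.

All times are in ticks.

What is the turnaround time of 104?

13

Schedule: | 101 0-5 | 102 5-10 | 103 10-12 | 104 12-14 | 105 14-19 | 101 19-21 | 102 21-23 | 105 23-26 |
Completion: 101=21  102=23  103=12  104=14  105=26
Turnaround(104) = completion − arrival = 14 − 1 = 13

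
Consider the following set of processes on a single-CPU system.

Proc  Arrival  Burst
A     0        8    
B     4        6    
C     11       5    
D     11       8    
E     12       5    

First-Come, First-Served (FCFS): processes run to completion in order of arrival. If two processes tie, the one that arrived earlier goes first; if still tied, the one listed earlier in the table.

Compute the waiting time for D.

8

Timeline: | A 0-8 | B 8-14 | C 14-19 | D 19-27 | E 27-32 |
Completion: A=8  B=14  C=19  D=27  E=32
Waiting(D) = turnaround − burst = 16 − 8 = 8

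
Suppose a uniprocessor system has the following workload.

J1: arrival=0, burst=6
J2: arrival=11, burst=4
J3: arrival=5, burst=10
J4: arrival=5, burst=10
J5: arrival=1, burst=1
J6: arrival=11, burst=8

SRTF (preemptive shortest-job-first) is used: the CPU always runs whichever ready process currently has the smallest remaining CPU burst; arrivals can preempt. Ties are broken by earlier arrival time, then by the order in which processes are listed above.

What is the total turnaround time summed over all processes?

Schedule: | J1 0-1 | J5 1-2 | J1 2-7 | J3 7-11 | J2 11-15 | J3 15-21 | J6 21-29 | J4 29-39 |
Completion: J1=7  J2=15  J3=21  J4=39  J5=2  J6=29
Turnaround (C−A): J1=7  J2=4  J3=16  J4=34  J5=1  J6=18
Turnaround = completion − arrival: J1=7, J2=4, J3=16, J4=34, J5=1, J6=18
Total turnaround = 7 + 4 + 16 + 34 + 1 + 18 = 80

80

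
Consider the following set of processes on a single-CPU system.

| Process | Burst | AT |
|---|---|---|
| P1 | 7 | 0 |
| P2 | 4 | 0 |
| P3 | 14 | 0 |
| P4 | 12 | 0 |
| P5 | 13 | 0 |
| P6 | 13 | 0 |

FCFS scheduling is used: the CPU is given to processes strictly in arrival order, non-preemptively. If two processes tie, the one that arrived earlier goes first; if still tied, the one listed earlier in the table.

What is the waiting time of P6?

50

Gantt: | P1 0-7 | P2 7-11 | P3 11-25 | P4 25-37 | P5 37-50 | P6 50-63 |
Completion: P1=7  P2=11  P3=25  P4=37  P5=50  P6=63
Waiting(P6) = turnaround − burst = 63 − 13 = 50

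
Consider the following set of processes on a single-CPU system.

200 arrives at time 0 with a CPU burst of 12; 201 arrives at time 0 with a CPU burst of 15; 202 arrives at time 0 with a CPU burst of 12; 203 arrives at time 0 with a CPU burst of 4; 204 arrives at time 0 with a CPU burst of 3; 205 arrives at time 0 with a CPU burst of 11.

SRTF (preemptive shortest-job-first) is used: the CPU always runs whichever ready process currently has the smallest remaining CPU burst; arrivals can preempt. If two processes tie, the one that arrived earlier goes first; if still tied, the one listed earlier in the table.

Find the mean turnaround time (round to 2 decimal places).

Timeline: | 204 0-3 | 203 3-7 | 205 7-18 | 200 18-30 | 202 30-42 | 201 42-57 |
Completion: 200=30  201=57  202=42  203=7  204=3  205=18
Turnaround times: 200=30, 201=57, 202=42, 203=7, 204=3, 205=18
Average turnaround = (30+57+42+7+3+18) / 6 = 157/6 = 26.17

26.17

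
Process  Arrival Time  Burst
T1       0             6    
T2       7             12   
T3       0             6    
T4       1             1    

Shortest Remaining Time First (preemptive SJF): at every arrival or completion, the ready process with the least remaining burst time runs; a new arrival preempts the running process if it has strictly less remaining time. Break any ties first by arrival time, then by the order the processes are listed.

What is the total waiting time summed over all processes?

14

Gantt: | T1 0-1 | T4 1-2 | T1 2-7 | T3 7-13 | T2 13-25 |
Completion: T1=7  T2=25  T3=13  T4=2
Turnaround (C−A): T1=7  T2=18  T3=13  T4=1
Waiting = turnaround − burst: T1=1, T2=6, T3=7, T4=0
Total waiting = 1 + 6 + 7 + 0 = 14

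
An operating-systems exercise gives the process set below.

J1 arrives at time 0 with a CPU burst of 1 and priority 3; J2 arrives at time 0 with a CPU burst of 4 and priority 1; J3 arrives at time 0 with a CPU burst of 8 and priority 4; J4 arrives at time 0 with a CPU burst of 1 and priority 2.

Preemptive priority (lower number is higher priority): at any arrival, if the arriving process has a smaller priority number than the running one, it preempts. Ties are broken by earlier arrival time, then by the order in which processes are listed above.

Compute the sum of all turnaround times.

Schedule: | J2 0-4 | J4 4-5 | J1 5-6 | J3 6-14 |
Completion: J1=6  J2=4  J3=14  J4=5
Turnaround (C−A): J1=6  J2=4  J3=14  J4=5
Turnaround = completion − arrival: J1=6, J2=4, J3=14, J4=5
Total turnaround = 6 + 4 + 14 + 5 = 29

29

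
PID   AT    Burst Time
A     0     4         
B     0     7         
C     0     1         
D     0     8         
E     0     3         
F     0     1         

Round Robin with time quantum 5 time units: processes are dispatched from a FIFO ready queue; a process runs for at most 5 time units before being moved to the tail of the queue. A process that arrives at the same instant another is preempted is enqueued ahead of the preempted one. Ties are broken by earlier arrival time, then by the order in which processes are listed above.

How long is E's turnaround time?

18

Gantt: | A 0-4 | B 4-9 | C 9-10 | D 10-15 | E 15-18 | F 18-19 | B 19-21 | D 21-24 |
Completion: A=4  B=21  C=10  D=24  E=18  F=19
Turnaround(E) = completion − arrival = 18 − 0 = 18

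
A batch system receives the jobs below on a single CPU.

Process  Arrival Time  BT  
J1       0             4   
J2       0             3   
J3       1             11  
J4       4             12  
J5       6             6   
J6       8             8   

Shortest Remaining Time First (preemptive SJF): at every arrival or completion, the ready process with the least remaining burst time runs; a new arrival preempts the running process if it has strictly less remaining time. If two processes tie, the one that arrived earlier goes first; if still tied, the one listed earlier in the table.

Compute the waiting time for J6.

Gantt: | J2 0-3 | J1 3-7 | J5 7-13 | J6 13-21 | J3 21-32 | J4 32-44 |
Completion: J1=7  J2=3  J3=32  J4=44  J5=13  J6=21
Turnaround (C−A): J1=7  J2=3  J3=31  J4=40  J5=7  J6=13
Waiting(J6) = turnaround − burst = 13 − 8 = 5

5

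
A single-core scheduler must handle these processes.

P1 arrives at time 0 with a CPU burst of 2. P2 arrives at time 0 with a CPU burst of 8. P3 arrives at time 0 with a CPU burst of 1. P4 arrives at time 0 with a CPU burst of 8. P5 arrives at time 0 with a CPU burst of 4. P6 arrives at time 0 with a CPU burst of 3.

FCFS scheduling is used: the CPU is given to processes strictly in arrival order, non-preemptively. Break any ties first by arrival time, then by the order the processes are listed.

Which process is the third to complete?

Schedule: | P1 0-2 | P2 2-10 | P3 10-11 | P4 11-19 | P5 19-23 | P6 23-26 |
Completion: P1=2  P2=10  P3=11  P4=19  P5=23  P6=26
Turnaround (C−A): P1=2  P2=10  P3=11  P4=19  P5=23  P6=26
Finish order: P1 → P2 → P3 → P4 → P5 → P6

P3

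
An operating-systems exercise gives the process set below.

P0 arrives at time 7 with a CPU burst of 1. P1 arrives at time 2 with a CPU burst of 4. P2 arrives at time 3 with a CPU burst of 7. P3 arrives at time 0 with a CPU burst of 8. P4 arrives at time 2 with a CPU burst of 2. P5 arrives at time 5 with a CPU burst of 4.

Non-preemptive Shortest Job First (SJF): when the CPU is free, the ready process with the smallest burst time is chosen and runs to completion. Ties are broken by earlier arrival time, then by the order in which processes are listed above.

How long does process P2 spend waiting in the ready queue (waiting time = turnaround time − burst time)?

Timeline: | P3 0-8 | P0 8-9 | P4 9-11 | P1 11-15 | P5 15-19 | P2 19-26 |
Completion: P0=9  P1=15  P2=26  P3=8  P4=11  P5=19
Turnaround (C−A): P0=2  P1=13  P2=23  P3=8  P4=9  P5=14
Waiting(P2) = turnaround − burst = 23 − 7 = 16

16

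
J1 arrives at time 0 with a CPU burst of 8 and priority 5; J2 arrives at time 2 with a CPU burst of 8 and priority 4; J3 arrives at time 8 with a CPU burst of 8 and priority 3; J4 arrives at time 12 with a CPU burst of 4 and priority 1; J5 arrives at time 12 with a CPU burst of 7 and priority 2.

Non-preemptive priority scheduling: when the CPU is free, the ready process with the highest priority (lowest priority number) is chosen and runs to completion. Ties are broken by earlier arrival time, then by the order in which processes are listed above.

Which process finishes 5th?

Gantt: | J1 0-8 | J3 8-16 | J4 16-20 | J5 20-27 | J2 27-35 |
Completion: J1=8  J2=35  J3=16  J4=20  J5=27
Turnaround (C−A): J1=8  J2=33  J3=8  J4=8  J5=15
Finish order: J1 → J3 → J4 → J5 → J2

J2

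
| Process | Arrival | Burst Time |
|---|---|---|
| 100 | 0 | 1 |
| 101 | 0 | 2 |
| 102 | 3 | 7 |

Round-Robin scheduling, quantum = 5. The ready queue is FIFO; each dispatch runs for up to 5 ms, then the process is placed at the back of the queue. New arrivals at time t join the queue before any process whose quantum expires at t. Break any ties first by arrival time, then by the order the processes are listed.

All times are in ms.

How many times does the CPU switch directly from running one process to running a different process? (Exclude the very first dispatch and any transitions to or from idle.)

2

Gantt: | 100 0-1 | 101 1-3 | 102 3-10 |
Completion: 100=1  101=3  102=10
Turnaround (C−A): 100=1  101=3  102=7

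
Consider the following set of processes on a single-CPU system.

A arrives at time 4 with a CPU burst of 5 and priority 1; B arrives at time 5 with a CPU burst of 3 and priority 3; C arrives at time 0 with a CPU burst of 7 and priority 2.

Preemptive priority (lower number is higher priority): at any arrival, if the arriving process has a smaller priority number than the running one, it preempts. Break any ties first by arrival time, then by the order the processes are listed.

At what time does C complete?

12

Timeline: | C 0-4 | A 4-9 | C 9-12 | B 12-15 |
Completion: A=9  B=15  C=12
Turnaround (C−A): A=5  B=10  C=12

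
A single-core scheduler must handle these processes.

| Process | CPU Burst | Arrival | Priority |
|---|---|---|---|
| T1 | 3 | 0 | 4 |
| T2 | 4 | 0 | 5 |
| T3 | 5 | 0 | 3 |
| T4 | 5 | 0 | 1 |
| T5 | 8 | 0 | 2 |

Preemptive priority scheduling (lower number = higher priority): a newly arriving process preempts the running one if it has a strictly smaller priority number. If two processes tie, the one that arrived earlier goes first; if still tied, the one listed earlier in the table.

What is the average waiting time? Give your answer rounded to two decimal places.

11.40

Gantt: | T4 0-5 | T5 5-13 | T3 13-18 | T1 18-21 | T2 21-25 |
Completion: T1=21  T2=25  T3=18  T4=5  T5=13
Turnaround (C−A): T1=21  T2=25  T3=18  T4=5  T5=13
Waiting times: T1=18, T2=21, T3=13, T4=0, T5=5
Average waiting = (18+21+13+0+5) / 5 = 57/5 = 11.40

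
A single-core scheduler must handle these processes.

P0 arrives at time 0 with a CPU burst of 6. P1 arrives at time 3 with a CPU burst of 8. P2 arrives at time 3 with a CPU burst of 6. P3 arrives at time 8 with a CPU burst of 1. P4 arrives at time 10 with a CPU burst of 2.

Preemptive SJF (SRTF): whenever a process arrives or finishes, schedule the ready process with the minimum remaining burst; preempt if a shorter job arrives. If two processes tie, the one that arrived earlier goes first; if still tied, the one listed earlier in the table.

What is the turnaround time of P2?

Timeline: | P0 0-6 | P2 6-8 | P3 8-9 | P2 9-10 | P4 10-12 | P2 12-15 | P1 15-23 |
Completion: P0=6  P1=23  P2=15  P3=9  P4=12
Turnaround (C−A): P0=6  P1=20  P2=12  P3=1  P4=2
Turnaround(P2) = completion − arrival = 15 − 3 = 12

12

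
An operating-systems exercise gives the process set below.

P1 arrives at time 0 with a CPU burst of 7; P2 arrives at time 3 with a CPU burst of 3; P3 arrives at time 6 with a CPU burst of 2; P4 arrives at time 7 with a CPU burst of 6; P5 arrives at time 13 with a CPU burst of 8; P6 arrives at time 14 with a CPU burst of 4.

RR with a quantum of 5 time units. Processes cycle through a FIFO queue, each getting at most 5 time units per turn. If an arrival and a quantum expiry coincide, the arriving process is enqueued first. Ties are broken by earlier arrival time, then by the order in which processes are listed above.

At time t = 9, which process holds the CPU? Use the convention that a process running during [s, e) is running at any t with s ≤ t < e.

P1

Schedule: | P1 0-5 | P2 5-8 | P1 8-10 | P3 10-12 | P4 12-17 | P5 17-22 | P6 22-26 | P4 26-27 | P5 27-30 |
Completion: P1=10  P2=8  P3=12  P4=27  P5=30  P6=26
Turnaround (C−A): P1=10  P2=5  P3=6  P4=20  P5=17  P6=12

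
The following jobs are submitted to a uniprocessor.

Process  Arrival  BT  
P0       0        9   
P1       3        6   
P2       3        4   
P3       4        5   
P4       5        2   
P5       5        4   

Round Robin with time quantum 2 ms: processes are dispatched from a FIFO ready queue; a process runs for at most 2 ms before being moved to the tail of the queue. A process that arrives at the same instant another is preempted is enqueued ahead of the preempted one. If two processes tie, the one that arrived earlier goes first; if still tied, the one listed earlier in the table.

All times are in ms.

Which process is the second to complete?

P2

Timeline: | P0 0-4 | P1 4-6 | P2 6-8 | P3 8-10 | P0 10-12 | P4 12-14 | P5 14-16 | P1 16-18 | P2 18-20 | P3 20-22 | P0 22-24 | P5 24-26 | P1 26-28 | P3 28-29 | P0 29-30 |
Completion: P0=30  P1=28  P2=20  P3=29  P4=14  P5=26
Finish order: P4 → P2 → P5 → P1 → P3 → P0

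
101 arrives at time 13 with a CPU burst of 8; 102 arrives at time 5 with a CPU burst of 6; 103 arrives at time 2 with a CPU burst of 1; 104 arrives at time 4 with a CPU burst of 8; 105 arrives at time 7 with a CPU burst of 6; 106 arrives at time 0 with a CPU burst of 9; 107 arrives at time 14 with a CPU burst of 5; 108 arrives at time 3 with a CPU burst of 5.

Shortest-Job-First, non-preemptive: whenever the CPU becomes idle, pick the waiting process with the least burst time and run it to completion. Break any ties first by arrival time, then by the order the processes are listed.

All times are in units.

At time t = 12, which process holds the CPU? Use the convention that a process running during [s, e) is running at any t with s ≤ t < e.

108

Schedule: | 106 0-9 | 103 9-10 | 108 10-15 | 107 15-20 | 102 20-26 | 105 26-32 | 104 32-40 | 101 40-48 |
Completion: 101=48  102=26  103=10  104=40  105=32  106=9  107=20  108=15
Turnaround (C−A): 101=35  102=21  103=8  104=36  105=25  106=9  107=6  108=12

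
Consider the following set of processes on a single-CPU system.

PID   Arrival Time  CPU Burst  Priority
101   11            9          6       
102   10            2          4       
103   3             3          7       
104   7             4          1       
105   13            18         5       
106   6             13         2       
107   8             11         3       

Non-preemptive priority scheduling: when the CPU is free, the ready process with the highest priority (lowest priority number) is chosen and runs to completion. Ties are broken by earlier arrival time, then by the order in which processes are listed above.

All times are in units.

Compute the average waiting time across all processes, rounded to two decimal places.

Schedule: | idle 0-3 | 103 3-6 | 106 6-19 | 104 19-23 | 107 23-34 | 102 34-36 | 105 36-54 | 101 54-63 |
Completion: 101=63  102=36  103=6  104=23  105=54  106=19  107=34
Turnaround (C−A): 101=52  102=26  103=3  104=16  105=41  106=13  107=26
Waiting times: 101=43, 102=24, 103=0, 104=12, 105=23, 106=0, 107=15
Average waiting = (43+24+0+12+23+0+15) / 7 = 117/7 = 16.71

16.71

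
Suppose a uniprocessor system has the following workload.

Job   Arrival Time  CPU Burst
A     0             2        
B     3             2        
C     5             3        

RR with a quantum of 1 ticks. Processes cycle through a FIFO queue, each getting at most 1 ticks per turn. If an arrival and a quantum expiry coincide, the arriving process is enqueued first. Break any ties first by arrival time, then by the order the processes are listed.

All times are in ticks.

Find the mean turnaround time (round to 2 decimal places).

Schedule: | A 0-2 | idle 2-3 | B 3-5 | C 5-8 |
Completion: A=2  B=5  C=8
Turnaround times: A=2, B=2, C=3
Average turnaround = (2+2+3) / 3 = 7/3 = 2.33

2.33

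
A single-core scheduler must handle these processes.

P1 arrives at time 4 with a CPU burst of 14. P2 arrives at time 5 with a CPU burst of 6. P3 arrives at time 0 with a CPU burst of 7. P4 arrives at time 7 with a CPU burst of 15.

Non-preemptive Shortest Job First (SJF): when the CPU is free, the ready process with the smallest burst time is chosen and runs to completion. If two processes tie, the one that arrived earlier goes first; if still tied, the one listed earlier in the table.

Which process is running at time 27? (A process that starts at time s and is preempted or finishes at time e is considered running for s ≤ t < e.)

Schedule: | P3 0-7 | P2 7-13 | P1 13-27 | P4 27-42 |
Completion: P1=27  P2=13  P3=7  P4=42

P4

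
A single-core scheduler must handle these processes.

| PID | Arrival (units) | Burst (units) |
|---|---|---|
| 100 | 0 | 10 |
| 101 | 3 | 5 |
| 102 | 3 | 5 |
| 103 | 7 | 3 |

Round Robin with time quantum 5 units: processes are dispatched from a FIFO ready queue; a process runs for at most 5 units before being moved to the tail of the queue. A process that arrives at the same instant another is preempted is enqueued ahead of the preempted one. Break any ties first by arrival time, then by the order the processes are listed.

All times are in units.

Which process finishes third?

100

Schedule: | 100 0-5 | 101 5-10 | 102 10-15 | 100 15-20 | 103 20-23 |
Completion: 100=20  101=10  102=15  103=23
Finish order: 101 → 102 → 100 → 103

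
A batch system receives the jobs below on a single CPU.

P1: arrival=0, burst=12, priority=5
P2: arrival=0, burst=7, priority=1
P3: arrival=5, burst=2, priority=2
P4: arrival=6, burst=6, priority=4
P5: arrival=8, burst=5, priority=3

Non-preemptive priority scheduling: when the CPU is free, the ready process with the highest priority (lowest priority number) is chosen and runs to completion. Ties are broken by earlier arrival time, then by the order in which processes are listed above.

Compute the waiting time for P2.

0

Timeline: | P2 0-7 | P3 7-9 | P5 9-14 | P4 14-20 | P1 20-32 |
Completion: P1=32  P2=7  P3=9  P4=20  P5=14
Turnaround (C−A): P1=32  P2=7  P3=4  P4=14  P5=6
Waiting(P2) = turnaround − burst = 7 − 7 = 0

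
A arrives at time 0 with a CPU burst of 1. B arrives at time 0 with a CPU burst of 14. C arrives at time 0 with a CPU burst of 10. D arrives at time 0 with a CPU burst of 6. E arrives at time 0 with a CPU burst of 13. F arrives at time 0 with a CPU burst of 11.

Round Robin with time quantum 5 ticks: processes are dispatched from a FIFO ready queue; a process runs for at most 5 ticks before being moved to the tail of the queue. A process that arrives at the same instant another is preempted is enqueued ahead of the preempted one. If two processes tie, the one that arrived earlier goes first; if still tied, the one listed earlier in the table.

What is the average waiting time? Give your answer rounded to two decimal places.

29.83

Timeline: | A 0-1 | B 1-6 | C 6-11 | D 11-16 | E 16-21 | F 21-26 | B 26-31 | C 31-36 | D 36-37 | E 37-42 | F 42-47 | B 47-51 | E 51-54 | F 54-55 |
Completion: A=1  B=51  C=36  D=37  E=54  F=55
Turnaround (C−A): A=1  B=51  C=36  D=37  E=54  F=55
Waiting times: A=0, B=37, C=26, D=31, E=41, F=44
Average waiting = (0+37+26+31+41+44) / 6 = 179/6 = 29.83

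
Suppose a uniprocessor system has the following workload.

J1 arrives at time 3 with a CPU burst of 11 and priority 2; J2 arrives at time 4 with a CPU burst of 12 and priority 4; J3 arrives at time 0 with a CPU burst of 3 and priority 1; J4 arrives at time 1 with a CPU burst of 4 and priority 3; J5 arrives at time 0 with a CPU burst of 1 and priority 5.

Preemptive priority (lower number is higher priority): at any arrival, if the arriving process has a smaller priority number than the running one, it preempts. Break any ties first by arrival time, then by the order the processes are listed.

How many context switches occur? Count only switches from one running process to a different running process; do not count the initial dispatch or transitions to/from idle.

Timeline: | J3 0-3 | J1 3-14 | J4 14-18 | J2 18-30 | J5 30-31 |
Completion: J1=14  J2=30  J3=3  J4=18  J5=31
Turnaround (C−A): J1=11  J2=26  J3=3  J4=17  J5=31

4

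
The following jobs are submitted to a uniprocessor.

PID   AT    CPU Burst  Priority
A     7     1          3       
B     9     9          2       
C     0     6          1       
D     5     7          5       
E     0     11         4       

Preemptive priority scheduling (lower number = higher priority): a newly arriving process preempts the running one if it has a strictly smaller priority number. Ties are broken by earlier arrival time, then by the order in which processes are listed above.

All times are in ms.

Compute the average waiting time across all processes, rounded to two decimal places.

7.60

Schedule: | C 0-6 | E 6-7 | A 7-8 | E 8-9 | B 9-18 | E 18-27 | D 27-34 |
Completion: A=8  B=18  C=6  D=34  E=27
Turnaround (C−A): A=1  B=9  C=6  D=29  E=27
Waiting times: A=0, B=0, C=0, D=22, E=16
Average waiting = (0+0+0+22+16) / 5 = 38/5 = 7.60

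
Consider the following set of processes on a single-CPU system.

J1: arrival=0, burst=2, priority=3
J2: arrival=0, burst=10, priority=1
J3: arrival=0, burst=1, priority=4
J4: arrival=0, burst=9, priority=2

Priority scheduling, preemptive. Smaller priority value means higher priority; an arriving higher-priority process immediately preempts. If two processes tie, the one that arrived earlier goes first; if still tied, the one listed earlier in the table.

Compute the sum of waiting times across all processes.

Timeline: | J2 0-10 | J4 10-19 | J1 19-21 | J3 21-22 |
Completion: J1=21  J2=10  J3=22  J4=19
Turnaround (C−A): J1=21  J2=10  J3=22  J4=19
Waiting = turnaround − burst: J1=19, J2=0, J3=21, J4=10
Total waiting = 19 + 0 + 21 + 10 = 50

50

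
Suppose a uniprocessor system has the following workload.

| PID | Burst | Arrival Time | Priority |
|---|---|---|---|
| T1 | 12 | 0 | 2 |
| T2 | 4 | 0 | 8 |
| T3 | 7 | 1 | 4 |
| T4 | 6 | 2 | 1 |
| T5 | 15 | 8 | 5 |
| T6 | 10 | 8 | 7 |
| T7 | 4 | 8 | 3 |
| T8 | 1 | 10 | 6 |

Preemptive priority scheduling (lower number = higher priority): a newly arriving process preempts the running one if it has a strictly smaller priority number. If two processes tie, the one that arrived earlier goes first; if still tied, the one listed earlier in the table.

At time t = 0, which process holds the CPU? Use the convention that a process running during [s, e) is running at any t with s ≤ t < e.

T1

Schedule: | T1 0-2 | T4 2-8 | T1 8-18 | T7 18-22 | T3 22-29 | T5 29-44 | T8 44-45 | T6 45-55 | T2 55-59 |
Completion: T1=18  T2=59  T3=29  T4=8  T5=44  T6=55  T7=22  T8=45
Turnaround (C−A): T1=18  T2=59  T3=28  T4=6  T5=36  T6=47  T7=14  T8=35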